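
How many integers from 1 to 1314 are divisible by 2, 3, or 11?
⌊1314/2⌋+⌊1314/3⌋+⌊1314/11⌋ - ⌊1314/6⌋-⌊1314/22⌋-⌊1314/33⌋ + ⌊1314/66⌋ = 657+438+119 - 219-59-39 + 19 = 916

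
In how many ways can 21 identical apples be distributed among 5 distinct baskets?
C(21+5-1, 5-1) = C(25, 4) = 12650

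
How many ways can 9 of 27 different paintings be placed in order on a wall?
P(27,9) = 27!/(27-9)! = 1700755056000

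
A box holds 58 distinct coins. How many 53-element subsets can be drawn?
C(58,53) = 58!/(53!×5!) = 4582116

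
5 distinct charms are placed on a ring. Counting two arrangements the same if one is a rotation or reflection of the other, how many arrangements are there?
(5-1)!/2 = 24/2 = 12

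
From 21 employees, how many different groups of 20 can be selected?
C(21,20) = 21!/(20!×1!) = 21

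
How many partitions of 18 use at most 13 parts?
By conjugation, equals partitions of 18 into parts ≤ 13. Let r_j(i) = number of partitions of i into parts ≤ j, for i = 0..18. r_1(i) = 1 for all i; r_j(i) = r_{j-1}(i) + r_j(i-j). Rows j = 2..13: ≤2: 1 1 2 2 3 3 4 4 5 5 6 6 7 7 8 8 9 9 10; ≤3: 1 1 2 3 4 5 7 8 10 12 14 16 19 21 24 27 30 33 37; ≤4: 1 1 2 3 5 6 9 11 15 18 23 27 34 39 47 54 64 72 84; ≤5: 1 1 2 3 5 7 10 13 18 23 30 37 47 57 70 84 101 119 141; ≤6: 1 1 2 3 5 7 11 14 20 26 35 44 58 71 90 110 136 163 199; ≤7: 1 1 2 3 5 7 11 15 21 28 38 49 65 82 105 131 164 201 248; ≤8: 1 1 2 3 5 7 11 15 22 29 40 52 70 89 116 146 186 230 288; ≤9: 1 1 2 3 5 7 11 15 22 30 41 54 73 94 123 157 201 252 318; ≤10: 1 1 2 3 5 7 11 15 22 30 42 55 75 97 128 164 212 267 340; ≤11: 1 1 2 3 5 7 11 15 22 30 42 56 76 99 131 169 219 278 355; ≤12: 1 1 2 3 5 7 11 15 22 30 42 56 77 100 133 172 224 285 366; ≤13: 1 1 2 3 5 7 11 15 22 30 42 56 77 101 134 174 227 290 373. r_13(18) = 373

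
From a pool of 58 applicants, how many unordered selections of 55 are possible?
C(58,55) = 58!/(55!×3!) = 30856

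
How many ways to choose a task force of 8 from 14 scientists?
C(14,8) = 14!/(8!×6!) = 3003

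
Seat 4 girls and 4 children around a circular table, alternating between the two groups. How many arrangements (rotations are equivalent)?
Fix one of the girls: (4-1)! ways for the remaining girls, × 4! ways for the children = 6 × 24 = 144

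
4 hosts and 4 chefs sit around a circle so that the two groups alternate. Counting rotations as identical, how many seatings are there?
Fix one of the hosts: (4-1)! ways for the remaining hosts, × 4! ways for the chefs = 6 × 24 = 144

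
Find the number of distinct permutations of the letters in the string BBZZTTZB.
8! / (3! × 2! × 3!) = 560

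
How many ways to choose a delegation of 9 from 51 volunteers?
C(51,9) = 51!/(9!×42!) = 3042312350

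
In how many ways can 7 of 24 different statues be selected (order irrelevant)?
C(24,7) = 24!/(7!×17!) = 346104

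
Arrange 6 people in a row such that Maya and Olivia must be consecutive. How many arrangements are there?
Treat the 2 as one block: (6-2+1)! × 2! = 120 × 2 = 240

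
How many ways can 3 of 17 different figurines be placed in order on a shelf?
P(17,3) = 17!/(17-3)! = 4080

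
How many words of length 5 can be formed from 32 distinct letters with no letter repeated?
P(32,5) = 32!/(32-5)! = 24165120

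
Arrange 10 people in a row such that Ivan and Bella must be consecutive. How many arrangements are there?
Treat the 2 as one block: (10-2+1)! × 2! = 362880 × 2 = 725760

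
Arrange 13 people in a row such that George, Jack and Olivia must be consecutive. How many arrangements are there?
Treat the 3 as one block: (13-3+1)! × 3! = 39916800 × 6 = 239500800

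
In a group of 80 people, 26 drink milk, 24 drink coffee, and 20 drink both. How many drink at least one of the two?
|A∪B| = |A| + |B| - |A∩B| = 26 + 24 - 20 = 30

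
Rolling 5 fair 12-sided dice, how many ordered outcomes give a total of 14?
Coefficient of x^14 in (x + x² + ... + x^12)^5. By inclusion-exclusion on dice exceeding 12: Σ_j (-1)^j C(5,j)·C(14-1-12j, 4) = C(5,0)·C(13,4) = 1·715 = 715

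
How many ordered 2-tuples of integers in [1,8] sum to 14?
Coefficient of x^14 in (x + x² + ... + x^8)^2. By inclusion-exclusion on dice exceeding 8: Σ_j (-1)^j C(2,j)·C(14-1-8j, 1) = C(2,0)·C(13,1) - C(2,1)·C(5,1) = 1·13 - 2·5 = 3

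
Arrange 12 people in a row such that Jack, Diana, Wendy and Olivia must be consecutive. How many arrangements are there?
Treat the 4 as one block: (12-4+1)! × 4! = 362880 × 24 = 8709120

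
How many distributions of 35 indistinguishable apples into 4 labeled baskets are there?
C(35+4-1, 4-1) = C(38, 3) = 8436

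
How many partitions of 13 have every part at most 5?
Let r_j(i) = number of partitions of i into parts ≤ j, for i = 0..13. r_1(i) = 1 for all i; r_j(i) = r_{j-1}(i) + r_j(i-j). Rows j = 2..5: ≤2: 1 1 2 2 3 3 4 4 5 5 6 6 7 7; ≤3: 1 1 2 3 4 5 7 8 10 12 14 16 19 21; ≤4: 1 1 2 3 5 6 9 11 15 18 23 27 34 39; ≤5: 1 1 2 3 5 7 10 13 18 23 30 37 47 57. r_5(13) = 57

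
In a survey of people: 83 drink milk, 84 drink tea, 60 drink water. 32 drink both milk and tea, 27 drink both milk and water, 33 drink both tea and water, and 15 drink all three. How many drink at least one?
|A∪B∪C| = 83+84+60-32-27-33+15 = 150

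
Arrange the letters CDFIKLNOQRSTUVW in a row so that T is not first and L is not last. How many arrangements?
By inclusion-exclusion: 15! - 2×(15-1)! + (15-2)! = 1307674368000 - 174356582400 + 6227020800 = 1139544806400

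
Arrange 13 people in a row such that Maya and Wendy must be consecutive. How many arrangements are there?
Treat the 2 as one block: (13-2+1)! × 2! = 479001600 × 2 = 958003200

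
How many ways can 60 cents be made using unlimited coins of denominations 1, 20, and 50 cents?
Coefficient of x^60 in 1/(1-x^1) · 1/(1-x^20) · 1/(1-x^50). Case on j = number of 50-cent coins (j = 0..1); remainder r = 60 - 50j is made from {1,20} in ⌊r/20⌋+1 ways. r = 60, 10 → 4 + 1 = 5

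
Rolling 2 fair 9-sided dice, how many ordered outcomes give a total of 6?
Coefficient of x^6 in (x + x² + ... + x^9)^2. By inclusion-exclusion on dice exceeding 9: Σ_j (-1)^j C(2,j)·C(6-1-9j, 1) = C(2,0)·C(5,1) = 1·5 = 5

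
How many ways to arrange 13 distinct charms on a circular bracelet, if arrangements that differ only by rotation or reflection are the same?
(13-1)!/2 = 479001600/2 = 239500800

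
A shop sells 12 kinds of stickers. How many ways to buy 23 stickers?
C(23+12-1, 12-1) = C(34, 11) = 286097760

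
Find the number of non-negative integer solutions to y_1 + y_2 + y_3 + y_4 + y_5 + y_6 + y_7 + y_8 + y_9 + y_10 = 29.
C(29+10-1, 10-1) = C(38, 9) = 163011640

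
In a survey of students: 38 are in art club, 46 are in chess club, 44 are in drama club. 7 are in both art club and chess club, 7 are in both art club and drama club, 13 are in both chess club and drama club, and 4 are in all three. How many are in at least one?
|A∪B∪C| = 38+46+44-7-7-13+4 = 105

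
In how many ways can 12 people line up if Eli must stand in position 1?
Fix one position: (12-1)! = 39916800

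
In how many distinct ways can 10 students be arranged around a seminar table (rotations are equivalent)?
Circular: fix one position, arrange the rest. (10-1)! = 362880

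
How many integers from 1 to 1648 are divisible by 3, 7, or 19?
⌊1648/3⌋+⌊1648/7⌋+⌊1648/19⌋ - ⌊1648/21⌋-⌊1648/57⌋-⌊1648/133⌋ + ⌊1648/399⌋ = 549+235+86 - 78-28-12 + 4 = 756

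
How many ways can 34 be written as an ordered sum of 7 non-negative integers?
C(34+7-1, 7-1) = C(40, 6) = 3838380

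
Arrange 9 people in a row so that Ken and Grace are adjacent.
Treat as block: (9-1)! × 2! = 40320 × 2 = 80640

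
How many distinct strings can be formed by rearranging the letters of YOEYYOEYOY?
10! / (5! × 2! × 3!) = 2520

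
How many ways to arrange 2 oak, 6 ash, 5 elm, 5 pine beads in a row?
18! / (2! × 6! × 5! × 5!) = 308756448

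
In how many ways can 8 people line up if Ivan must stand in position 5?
Fix one position: (8-1)! = 5040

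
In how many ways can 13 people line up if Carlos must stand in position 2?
Fix one position: (13-1)! = 479001600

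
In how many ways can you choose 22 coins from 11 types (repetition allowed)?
C(22+11-1, 11-1) = C(32, 10) = 64512240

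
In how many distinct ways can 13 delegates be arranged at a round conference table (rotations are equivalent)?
Circular: fix one position, arrange the rest. (13-1)! = 479001600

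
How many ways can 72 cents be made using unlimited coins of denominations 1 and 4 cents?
Coefficient of x^72 in 1/(1-x^1) · 1/(1-x^4). Use j coins of 4 for j = 0..⌊72/4⌋ = 18, the rest in 1s: 18 + 1 = 19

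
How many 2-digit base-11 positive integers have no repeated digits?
First digit: 10 choices (nonzero). Then descending: 10 × 10 = 100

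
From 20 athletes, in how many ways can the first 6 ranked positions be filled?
P(20,6) = 20!/(20-6)! = 27907200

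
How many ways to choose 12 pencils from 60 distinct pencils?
C(60,12) = 60!/(12!×48!) = 1399358844975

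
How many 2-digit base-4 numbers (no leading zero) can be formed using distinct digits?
First digit: 3 choices (nonzero). Then descending: 3 × 3 = 9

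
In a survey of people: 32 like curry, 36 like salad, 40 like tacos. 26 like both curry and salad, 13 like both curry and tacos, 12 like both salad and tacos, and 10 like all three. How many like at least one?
|A∪B∪C| = 32+36+40-26-13-12+10 = 67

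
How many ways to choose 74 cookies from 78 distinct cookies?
C(78,74) = 78!/(74!×4!) = 1426425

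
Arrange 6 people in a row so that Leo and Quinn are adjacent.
Treat as block: (6-1)! × 2! = 120 × 2 = 240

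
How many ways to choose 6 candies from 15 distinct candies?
C(15,6) = 15!/(6!×9!) = 5005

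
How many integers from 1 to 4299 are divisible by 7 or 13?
⌊4299/7⌋ + ⌊4299/13⌋ - ⌊4299/91⌋ = 614 + 330 - 47 = 897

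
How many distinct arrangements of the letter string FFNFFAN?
7! / (4! × 2! × 1!) = 105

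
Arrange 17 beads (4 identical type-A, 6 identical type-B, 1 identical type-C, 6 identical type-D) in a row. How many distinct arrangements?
17! / (4! × 6! × 1! × 6!) = 28588560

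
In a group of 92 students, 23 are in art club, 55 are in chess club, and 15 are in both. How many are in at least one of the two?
|A∪B| = |A| + |B| - |A∩B| = 23 + 55 - 15 = 63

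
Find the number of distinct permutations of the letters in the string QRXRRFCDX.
9! / (2! × 1! × 1! × 1! × 3! × 1!) = 30240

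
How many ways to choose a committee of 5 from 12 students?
C(12,5) = 12!/(5!×7!) = 792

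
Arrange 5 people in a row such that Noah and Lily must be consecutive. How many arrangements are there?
Treat the 2 as one block: (5-2+1)! × 2! = 24 × 2 = 48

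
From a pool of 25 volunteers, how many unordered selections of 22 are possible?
C(25,22) = 25!/(22!×3!) = 2300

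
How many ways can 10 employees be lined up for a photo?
10! = 3628800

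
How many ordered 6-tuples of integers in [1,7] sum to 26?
Coefficient of x^26 in (x + x² + ... + x^7)^6. By inclusion-exclusion on dice exceeding 7: Σ_j (-1)^j C(6,j)·C(26-1-7j, 5) = C(6,0)·C(25,5) - C(6,1)·C(18,5) + C(6,2)·C(11,5) = 1·53130 - 6·8568 + 15·462 = 8652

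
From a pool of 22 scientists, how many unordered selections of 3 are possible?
C(22,3) = 22!/(3!×19!) = 1540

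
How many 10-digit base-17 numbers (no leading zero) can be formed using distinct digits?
First digit: 16 choices (nonzero). Then descending: 16 × 16 × 15 × 14 × 13 × 12 × 11 × 10 × 9 × 8 = 66421555200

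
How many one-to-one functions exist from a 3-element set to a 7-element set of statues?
P(7,3) = 7!/(7-3)! = 210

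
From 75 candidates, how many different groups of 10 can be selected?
C(75,10) = 75!/(10!×65!) = 828931106355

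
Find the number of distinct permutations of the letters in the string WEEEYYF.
7! / (3! × 1! × 2! × 1!) = 420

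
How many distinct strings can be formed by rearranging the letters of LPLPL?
5! / (2! × 3!) = 10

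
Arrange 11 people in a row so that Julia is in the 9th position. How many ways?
Fix one position: (11-1)! = 3628800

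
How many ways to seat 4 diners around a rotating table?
Circular: fix one position, arrange the rest. (4-1)! = 6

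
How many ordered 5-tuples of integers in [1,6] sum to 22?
Coefficient of x^22 in (x + x² + ... + x^6)^5. By inclusion-exclusion on dice exceeding 6: Σ_j (-1)^j C(5,j)·C(22-1-6j, 4) = C(5,0)·C(21,4) - C(5,1)·C(15,4) + C(5,2)·C(9,4) = 1·5985 - 5·1365 + 10·126 = 420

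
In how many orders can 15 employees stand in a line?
15! = 1307674368000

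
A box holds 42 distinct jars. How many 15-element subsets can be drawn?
C(42,15) = 42!/(15!×27!) = 98672427616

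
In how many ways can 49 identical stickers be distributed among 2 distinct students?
C(49+2-1, 2-1) = C(50, 1) = 50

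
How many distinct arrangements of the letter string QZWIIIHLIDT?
11! / (1! × 1! × 1! × 4! × 1! × 1! × 1! × 1!) = 1663200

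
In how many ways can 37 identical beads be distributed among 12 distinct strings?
C(37+12-1, 12-1) = C(48, 11) = 22595200368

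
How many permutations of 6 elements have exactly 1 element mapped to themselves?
Choose the 1 fixed point C(6,1) = 6, derange the rest: !5 = Σ_{j=0}^{5} (-1)^j·5!/j! = 120 - 120 + 60 - 20 + 5 - 1 = 44. Product = 6 × 44 = 264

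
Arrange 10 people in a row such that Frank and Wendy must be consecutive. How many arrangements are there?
Treat the 2 as one block: (10-2+1)! × 2! = 362880 × 2 = 725760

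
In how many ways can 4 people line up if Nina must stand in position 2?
Fix one position: (4-1)! = 6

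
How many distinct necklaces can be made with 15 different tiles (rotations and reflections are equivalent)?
(15-1)!/2 = 87178291200/2 = 43589145600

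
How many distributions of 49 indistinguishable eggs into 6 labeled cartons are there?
C(49+6-1, 6-1) = C(54, 5) = 3162510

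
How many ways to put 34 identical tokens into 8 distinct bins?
C(34+8-1, 8-1) = C(41, 7) = 22481940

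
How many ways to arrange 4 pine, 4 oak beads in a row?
8! / (4! × 4!) = 70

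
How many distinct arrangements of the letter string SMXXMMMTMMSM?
12! / (2! × 1! × 2! × 7!) = 23760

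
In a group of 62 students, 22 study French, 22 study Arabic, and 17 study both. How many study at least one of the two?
|A∪B| = |A| + |B| - |A∩B| = 22 + 22 - 17 = 27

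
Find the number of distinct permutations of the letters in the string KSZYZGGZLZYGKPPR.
16! / (1! × 3! × 1! × 4! × 2! × 1! × 2! × 2!) = 18162144000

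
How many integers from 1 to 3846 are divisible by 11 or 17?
⌊3846/11⌋ + ⌊3846/17⌋ - ⌊3846/187⌋ = 349 + 226 - 20 = 555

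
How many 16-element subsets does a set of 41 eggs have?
C(41,16) = 41!/(16!×25!) = 103077446706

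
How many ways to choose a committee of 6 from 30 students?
C(30,6) = 30!/(6!×24!) = 593775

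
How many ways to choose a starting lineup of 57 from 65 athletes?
C(65,57) = 65!/(57!×8!) = 5047381560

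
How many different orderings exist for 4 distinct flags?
4! = 24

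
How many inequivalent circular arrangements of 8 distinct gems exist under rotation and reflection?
(8-1)!/2 = 5040/2 = 2520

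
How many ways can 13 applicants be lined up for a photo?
13! = 6227020800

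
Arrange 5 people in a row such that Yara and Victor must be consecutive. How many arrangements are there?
Treat the 2 as one block: (5-2+1)! × 2! = 24 × 2 = 48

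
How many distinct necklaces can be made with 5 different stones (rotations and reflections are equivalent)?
(5-1)!/2 = 24/2 = 12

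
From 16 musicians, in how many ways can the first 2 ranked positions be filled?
P(16,2) = 16!/(16-2)! = 240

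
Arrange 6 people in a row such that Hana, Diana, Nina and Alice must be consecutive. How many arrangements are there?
Treat the 4 as one block: (6-4+1)! × 4! = 6 × 24 = 144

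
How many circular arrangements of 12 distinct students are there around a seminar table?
Circular: fix one position, arrange the rest. (12-1)! = 39916800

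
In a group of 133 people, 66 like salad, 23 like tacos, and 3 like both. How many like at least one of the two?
|A∪B| = |A| + |B| - |A∩B| = 66 + 23 - 3 = 86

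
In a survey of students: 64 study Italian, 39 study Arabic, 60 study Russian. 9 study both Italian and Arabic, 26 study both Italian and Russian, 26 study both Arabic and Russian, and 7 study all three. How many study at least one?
|A∪B∪C| = 64+39+60-9-26-26+7 = 109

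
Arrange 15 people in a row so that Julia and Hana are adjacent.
Treat as block: (15-1)! × 2! = 87178291200 × 2 = 174356582400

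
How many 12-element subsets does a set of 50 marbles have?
C(50,12) = 50!/(12!×38!) = 121399651100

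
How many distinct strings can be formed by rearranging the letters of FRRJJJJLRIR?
11! / (1! × 4! × 4! × 1! × 1!) = 69300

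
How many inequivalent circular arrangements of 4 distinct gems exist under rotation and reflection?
(4-1)!/2 = 6/2 = 3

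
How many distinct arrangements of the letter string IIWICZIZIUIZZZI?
15! / (1! × 1! × 7! × 5! × 1!) = 2162160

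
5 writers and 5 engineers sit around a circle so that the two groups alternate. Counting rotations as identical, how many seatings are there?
Fix one of the writers: (5-1)! ways for the remaining writers, × 5! ways for the engineers = 24 × 120 = 2880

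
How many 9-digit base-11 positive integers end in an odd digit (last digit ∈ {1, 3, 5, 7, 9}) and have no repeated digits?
Last∈{1,3,5,7,9}. Last=0: 0. Last nonzero: 5×9×P(9,7) = 8164800. Total = 8164800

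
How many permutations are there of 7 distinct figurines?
7! = 5040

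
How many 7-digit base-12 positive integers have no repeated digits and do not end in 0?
Last digit: 11 nonzero choices. First digit: 10 (nonzero, ≠last). Middle 5: P(10,5) = 30240. Total = 3326400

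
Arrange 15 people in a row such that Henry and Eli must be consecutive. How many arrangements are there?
Treat the 2 as one block: (15-2+1)! × 2! = 87178291200 × 2 = 174356582400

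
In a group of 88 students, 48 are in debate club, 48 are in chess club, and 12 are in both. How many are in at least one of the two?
|A∪B| = |A| + |B| - |A∩B| = 48 + 48 - 12 = 84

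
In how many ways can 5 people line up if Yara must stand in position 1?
Fix one position: (5-1)! = 24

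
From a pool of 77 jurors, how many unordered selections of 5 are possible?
C(77,5) = 77!/(5!×72!) = 19757815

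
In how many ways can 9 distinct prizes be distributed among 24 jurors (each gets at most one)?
P(24,9) = 24!/(24-9)! = 474467051520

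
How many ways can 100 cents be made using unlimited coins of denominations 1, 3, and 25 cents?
Coefficient of x^100 in 1/(1-x^1) · 1/(1-x^3) · 1/(1-x^25). Case on j = number of 25-cent coins (j = 0..4); remainder r = 100 - 25j is made from {1,3} in ⌊r/3⌋+1 ways. r = 100, 75, 50, 25, 0 → 34 + 26 + 17 + 9 + 1 = 87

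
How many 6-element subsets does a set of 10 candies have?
C(10,6) = 10!/(6!×4!) = 210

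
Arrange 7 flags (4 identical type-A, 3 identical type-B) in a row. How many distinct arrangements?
7! / (4! × 3!) = 35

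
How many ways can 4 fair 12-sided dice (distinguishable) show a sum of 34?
Coefficient of x^34 in (x + x² + ... + x^12)^4. By inclusion-exclusion on dice exceeding 12: Σ_j (-1)^j C(4,j)·C(34-1-12j, 3) = C(4,0)·C(33,3) - C(4,1)·C(21,3) + C(4,2)·C(9,3) = 1·5456 - 4·1330 + 6·84 = 640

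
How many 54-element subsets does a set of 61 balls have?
C(61,54) = 61!/(54!×7!) = 436270780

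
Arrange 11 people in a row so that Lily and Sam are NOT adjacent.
Total - adjacent = 11! - (11-1)!×2 = 39916800 - 7257600 = 32659200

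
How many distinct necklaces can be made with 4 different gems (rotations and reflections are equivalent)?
(4-1)!/2 = 6/2 = 3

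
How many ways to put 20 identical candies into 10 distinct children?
C(20+10-1, 10-1) = C(29, 9) = 10015005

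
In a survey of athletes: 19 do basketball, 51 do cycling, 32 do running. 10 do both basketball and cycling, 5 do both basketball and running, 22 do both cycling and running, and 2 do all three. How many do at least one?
|A∪B∪C| = 19+51+32-10-5-22+2 = 67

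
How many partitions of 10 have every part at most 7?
Let r_j(i) = number of partitions of i into parts ≤ j, for i = 0..10. r_1(i) = 1 for all i; r_j(i) = r_{j-1}(i) + r_j(i-j). Rows j = 2..7: ≤2: 1 1 2 2 3 3 4 4 5 5 6; ≤3: 1 1 2 3 4 5 7 8 10 12 14; ≤4: 1 1 2 3 5 6 9 11 15 18 23; ≤5: 1 1 2 3 5 7 10 13 18 23 30; ≤6: 1 1 2 3 5 7 11 14 20 26 35; ≤7: 1 1 2 3 5 7 11 15 21 28 38. r_7(10) = 38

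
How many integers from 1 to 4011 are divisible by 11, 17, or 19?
⌊4011/11⌋+⌊4011/17⌋+⌊4011/19⌋ - ⌊4011/187⌋-⌊4011/209⌋-⌊4011/323⌋ + ⌊4011/3553⌋ = 364+235+211 - 21-19-12 + 1 = 759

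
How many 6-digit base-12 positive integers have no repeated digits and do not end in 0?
Last digit: 11 nonzero choices. First digit: 10 (nonzero, ≠last). Middle 4: P(10,4) = 5040. Total = 554400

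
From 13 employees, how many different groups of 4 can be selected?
C(13,4) = 13!/(4!×9!) = 715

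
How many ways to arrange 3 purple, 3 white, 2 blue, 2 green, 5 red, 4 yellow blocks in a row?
19! / (3! × 3! × 2! × 2! × 5! × 4!) = 293318625600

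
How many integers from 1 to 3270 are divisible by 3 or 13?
⌊3270/3⌋ + ⌊3270/13⌋ - ⌊3270/39⌋ = 1090 + 251 - 83 = 1258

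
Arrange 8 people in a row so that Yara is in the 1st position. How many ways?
Fix one position: (8-1)! = 5040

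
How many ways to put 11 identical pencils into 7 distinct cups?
C(11+7-1, 7-1) = C(17, 6) = 12376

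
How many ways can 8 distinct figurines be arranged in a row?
8! = 40320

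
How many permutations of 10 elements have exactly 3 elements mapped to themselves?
Choose the 3 fixed points C(10,3) = 120, derange the rest: !7 = Σ_{j=0}^{7} (-1)^j·7!/j! = 5040 - 5040 + 2520 - 840 + 210 - 42 + 7 - 1 = 1854. Product = 120 × 1854 = 222480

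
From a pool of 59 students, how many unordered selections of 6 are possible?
C(59,6) = 59!/(6!×53!) = 45057474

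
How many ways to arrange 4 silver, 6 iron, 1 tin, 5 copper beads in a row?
16! / (4! × 6! × 1! × 5!) = 10090080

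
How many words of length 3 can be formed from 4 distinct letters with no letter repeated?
P(4,3) = 4!/(4-3)! = 24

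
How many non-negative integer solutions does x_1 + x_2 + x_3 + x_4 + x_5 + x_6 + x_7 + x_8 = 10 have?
C(10+8-1, 8-1) = C(17, 7) = 19448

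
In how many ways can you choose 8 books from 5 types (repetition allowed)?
C(8+5-1, 5-1) = C(12, 4) = 495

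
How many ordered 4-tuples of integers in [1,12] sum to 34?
Coefficient of x^34 in (x + x² + ... + x^12)^4. By inclusion-exclusion on dice exceeding 12: Σ_j (-1)^j C(4,j)·C(34-1-12j, 3) = C(4,0)·C(33,3) - C(4,1)·C(21,3) + C(4,2)·C(9,3) = 1·5456 - 4·1330 + 6·84 = 640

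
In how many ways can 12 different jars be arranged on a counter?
12! = 479001600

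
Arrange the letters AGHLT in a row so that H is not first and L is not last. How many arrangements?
By inclusion-exclusion: 5! - 2×(5-1)! + (5-2)! = 120 - 48 + 6 = 78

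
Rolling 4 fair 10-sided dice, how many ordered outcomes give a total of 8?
Coefficient of x^8 in (x + x² + ... + x^10)^4. By inclusion-exclusion on dice exceeding 10: Σ_j (-1)^j C(4,j)·C(8-1-10j, 3) = C(4,0)·C(7,3) = 1·35 = 35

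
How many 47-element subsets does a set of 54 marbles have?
C(54,47) = 54!/(47!×7!) = 177100560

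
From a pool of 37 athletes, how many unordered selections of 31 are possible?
C(37,31) = 37!/(31!×6!) = 2324784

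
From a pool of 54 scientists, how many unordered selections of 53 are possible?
C(54,53) = 54!/(53!×1!) = 54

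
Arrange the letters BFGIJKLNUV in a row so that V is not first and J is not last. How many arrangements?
By inclusion-exclusion: 10! - 2×(10-1)! + (10-2)! = 3628800 - 725760 + 40320 = 2943360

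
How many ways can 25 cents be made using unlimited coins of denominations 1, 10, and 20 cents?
Coefficient of x^25 in 1/(1-x^1) · 1/(1-x^10) · 1/(1-x^20). Case on j = number of 20-cent coins (j = 0..1); remainder r = 25 - 20j is made from {1,10} in ⌊r/10⌋+1 ways. r = 25, 5 → 3 + 1 = 4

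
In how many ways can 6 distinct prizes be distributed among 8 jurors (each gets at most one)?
P(8,6) = 8!/(8-6)! = 20160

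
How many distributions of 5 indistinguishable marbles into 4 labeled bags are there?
C(5+4-1, 4-1) = C(8, 3) = 56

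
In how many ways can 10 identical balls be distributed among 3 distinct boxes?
C(10+3-1, 3-1) = C(12, 2) = 66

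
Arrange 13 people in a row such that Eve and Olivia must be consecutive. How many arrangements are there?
Treat the 2 as one block: (13-2+1)! × 2! = 479001600 × 2 = 958003200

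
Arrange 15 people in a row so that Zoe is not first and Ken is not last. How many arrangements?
By inclusion-exclusion: 15! - 2×(15-1)! + (15-2)! = 1307674368000 - 174356582400 + 6227020800 = 1139544806400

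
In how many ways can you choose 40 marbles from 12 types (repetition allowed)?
C(40+12-1, 12-1) = C(51, 11) = 47626016970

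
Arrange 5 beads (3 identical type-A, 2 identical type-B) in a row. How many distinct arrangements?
5! / (3! × 2!) = 10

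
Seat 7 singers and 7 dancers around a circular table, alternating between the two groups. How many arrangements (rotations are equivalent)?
Fix one of the singers: (7-1)! ways for the remaining singers, × 7! ways for the dancers = 720 × 5040 = 3628800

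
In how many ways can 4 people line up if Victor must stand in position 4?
Fix one position: (4-1)! = 6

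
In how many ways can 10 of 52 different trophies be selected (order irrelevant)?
C(52,10) = 52!/(10!×42!) = 15820024220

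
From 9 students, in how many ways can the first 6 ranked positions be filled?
P(9,6) = 9!/(9-6)! = 60480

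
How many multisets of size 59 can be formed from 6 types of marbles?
C(59+6-1, 6-1) = C(64, 5) = 7624512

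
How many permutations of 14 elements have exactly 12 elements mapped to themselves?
Choose the 12 fixed points C(14,12) = 91, derange the rest: !2 = Σ_{j=0}^{2} (-1)^j·2!/j! = 2 - 2 + 1 = 1. Product = 91 × 1 = 91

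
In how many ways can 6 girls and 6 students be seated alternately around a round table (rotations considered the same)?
Fix one of the girls: (6-1)! ways for the remaining girls, × 6! ways for the students = 120 × 720 = 86400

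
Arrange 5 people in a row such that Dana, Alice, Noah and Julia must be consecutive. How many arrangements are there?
Treat the 4 as one block: (5-4+1)! × 4! = 2 × 24 = 48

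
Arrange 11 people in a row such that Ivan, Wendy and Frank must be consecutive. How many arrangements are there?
Treat the 3 as one block: (11-3+1)! × 3! = 362880 × 6 = 2177280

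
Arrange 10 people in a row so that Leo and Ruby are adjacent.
Treat as block: (10-1)! × 2! = 362880 × 2 = 725760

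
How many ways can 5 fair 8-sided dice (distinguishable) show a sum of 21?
Coefficient of x^21 in (x + x² + ... + x^8)^5. By inclusion-exclusion on dice exceeding 8: Σ_j (-1)^j C(5,j)·C(21-1-8j, 4) = C(5,0)·C(20,4) - C(5,1)·C(12,4) + C(5,2)·C(4,4) = 1·4845 - 5·495 + 10·1 = 2380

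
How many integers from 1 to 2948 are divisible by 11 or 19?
⌊2948/11⌋ + ⌊2948/19⌋ - ⌊2948/209⌋ = 268 + 155 - 14 = 409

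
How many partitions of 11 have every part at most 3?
Let r_j(i) = number of partitions of i into parts ≤ j, for i = 0..11. r_1(i) = 1 for all i; r_j(i) = r_{j-1}(i) + r_j(i-j). Rows j = 2..3: ≤2: 1 1 2 2 3 3 4 4 5 5 6 6; ≤3: 1 1 2 3 4 5 7 8 10 12 14 16. r_3(11) = 16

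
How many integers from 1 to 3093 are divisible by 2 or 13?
⌊3093/2⌋ + ⌊3093/13⌋ - ⌊3093/26⌋ = 1546 + 237 - 118 = 1665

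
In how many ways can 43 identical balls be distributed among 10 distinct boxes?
C(43+10-1, 10-1) = C(52, 9) = 3679075400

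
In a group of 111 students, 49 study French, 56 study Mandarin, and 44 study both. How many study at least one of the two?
|A∪B| = |A| + |B| - |A∩B| = 49 + 56 - 44 = 61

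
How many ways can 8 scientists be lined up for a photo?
8! = 40320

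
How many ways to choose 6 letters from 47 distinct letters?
C(47,6) = 47!/(6!×41!) = 10737573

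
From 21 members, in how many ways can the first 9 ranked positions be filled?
P(21,9) = 21!/(21-9)! = 106661318400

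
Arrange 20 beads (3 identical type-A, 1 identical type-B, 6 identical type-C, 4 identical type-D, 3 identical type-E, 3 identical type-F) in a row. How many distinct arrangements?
20! / (3! × 1! × 6! × 4! × 3! × 3!) = 651819168000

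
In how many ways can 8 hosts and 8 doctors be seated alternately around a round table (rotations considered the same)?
Fix one of the hosts: (8-1)! ways for the remaining hosts, × 8! ways for the doctors = 5040 × 40320 = 203212800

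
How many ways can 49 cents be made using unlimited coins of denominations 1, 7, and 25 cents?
Coefficient of x^49 in 1/(1-x^1) · 1/(1-x^7) · 1/(1-x^25). Case on j = number of 25-cent coins (j = 0..1); remainder r = 49 - 25j is made from {1,7} in ⌊r/7⌋+1 ways. r = 49, 24 → 8 + 4 = 12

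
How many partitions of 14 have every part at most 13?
Let r_j(i) = number of partitions of i into parts ≤ j, for i = 0..14. r_1(i) = 1 for all i; r_j(i) = r_{j-1}(i) + r_j(i-j). Rows j = 2..13: ≤2: 1 1 2 2 3 3 4 4 5 5 6 6 7 7 8; ≤3: 1 1 2 3 4 5 7 8 10 12 14 16 19 21 24; ≤4: 1 1 2 3 5 6 9 11 15 18 23 27 34 39 47; ≤5: 1 1 2 3 5 7 10 13 18 23 30 37 47 57 70; ≤6: 1 1 2 3 5 7 11 14 20 26 35 44 58 71 90; ≤7: 1 1 2 3 5 7 11 15 21 28 38 49 65 82 105; ≤8: 1 1 2 3 5 7 11 15 22 29 40 52 70 89 116; ≤9: 1 1 2 3 5 7 11 15 22 30 41 54 73 94 123; ≤10: 1 1 2 3 5 7 11 15 22 30 42 55 75 97 128; ≤11: 1 1 2 3 5 7 11 15 22 30 42 56 76 99 131; ≤12: 1 1 2 3 5 7 11 15 22 30 42 56 77 100 133; ≤13: 1 1 2 3 5 7 11 15 22 30 42 56 77 101 134. r_13(14) = 134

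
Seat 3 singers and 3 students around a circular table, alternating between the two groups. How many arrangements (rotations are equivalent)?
Fix one of the singers: (3-1)! ways for the remaining singers, × 3! ways for the students = 2 × 6 = 12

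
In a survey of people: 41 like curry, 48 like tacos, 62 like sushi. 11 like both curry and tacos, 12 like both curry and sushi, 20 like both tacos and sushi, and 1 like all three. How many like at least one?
|A∪B∪C| = 41+48+62-11-12-20+1 = 109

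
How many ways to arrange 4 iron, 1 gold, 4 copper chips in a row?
9! / (4! × 1! × 4!) = 630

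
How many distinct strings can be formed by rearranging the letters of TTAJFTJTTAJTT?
13! / (7! × 3! × 1! × 2!) = 102960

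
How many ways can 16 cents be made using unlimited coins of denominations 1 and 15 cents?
Coefficient of x^16 in 1/(1-x^1) · 1/(1-x^15). Use j coins of 15 for j = 0..⌊16/15⌋ = 1, the rest in 1s: 1 + 1 = 2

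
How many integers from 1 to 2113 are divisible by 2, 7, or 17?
⌊2113/2⌋+⌊2113/7⌋+⌊2113/17⌋ - ⌊2113/14⌋-⌊2113/34⌋-⌊2113/119⌋ + ⌊2113/238⌋ = 1056+301+124 - 150-62-17 + 8 = 1260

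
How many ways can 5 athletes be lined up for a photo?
5! = 120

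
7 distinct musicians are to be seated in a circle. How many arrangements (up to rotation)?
Circular: fix one position, arrange the rest. (7-1)! = 720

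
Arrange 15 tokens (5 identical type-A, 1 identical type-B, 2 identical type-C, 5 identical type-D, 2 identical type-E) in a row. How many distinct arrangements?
15! / (5! × 1! × 2! × 5! × 2!) = 22702680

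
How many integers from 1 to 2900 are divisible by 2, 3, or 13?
⌊2900/2⌋+⌊2900/3⌋+⌊2900/13⌋ - ⌊2900/6⌋-⌊2900/26⌋-⌊2900/39⌋ + ⌊2900/78⌋ = 1450+966+223 - 483-111-74 + 37 = 2008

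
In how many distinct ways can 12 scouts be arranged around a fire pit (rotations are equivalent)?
Circular: fix one position, arrange the rest. (12-1)! = 39916800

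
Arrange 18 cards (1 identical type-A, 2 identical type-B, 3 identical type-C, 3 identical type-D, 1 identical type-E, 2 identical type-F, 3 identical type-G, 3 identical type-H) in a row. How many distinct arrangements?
18! / (1! × 2! × 3! × 3! × 1! × 2! × 3! × 3!) = 1235025792000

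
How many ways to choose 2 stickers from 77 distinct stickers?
C(77,2) = 77!/(2!×75!) = 2926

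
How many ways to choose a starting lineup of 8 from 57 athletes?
C(57,8) = 57!/(8!×49!) = 1652411475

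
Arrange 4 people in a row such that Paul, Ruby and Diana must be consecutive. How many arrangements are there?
Treat the 3 as one block: (4-3+1)! × 3! = 2 × 6 = 12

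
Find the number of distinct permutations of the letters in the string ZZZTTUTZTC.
10! / (4! × 4! × 1! × 1!) = 6300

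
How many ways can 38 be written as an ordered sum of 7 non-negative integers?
C(38+7-1, 7-1) = C(44, 6) = 7059052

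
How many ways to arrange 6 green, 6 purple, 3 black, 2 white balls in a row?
17! / (6! × 6! × 3! × 2!) = 57177120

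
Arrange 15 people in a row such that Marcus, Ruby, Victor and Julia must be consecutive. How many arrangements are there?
Treat the 4 as one block: (15-4+1)! × 4! = 479001600 × 24 = 11496038400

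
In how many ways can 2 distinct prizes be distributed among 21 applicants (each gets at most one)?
P(21,2) = 21!/(21-2)! = 420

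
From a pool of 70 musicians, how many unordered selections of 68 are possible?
C(70,68) = 70!/(68!×2!) = 2415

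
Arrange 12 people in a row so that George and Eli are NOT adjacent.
Total - adjacent = 12! - (12-1)!×2 = 479001600 - 79833600 = 399168000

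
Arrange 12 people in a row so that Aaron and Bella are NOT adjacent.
Total - adjacent = 12! - (12-1)!×2 = 479001600 - 79833600 = 399168000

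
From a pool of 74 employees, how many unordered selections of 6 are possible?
C(74,6) = 74!/(6!×68!) = 185250786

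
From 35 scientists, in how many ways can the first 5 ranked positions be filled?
P(35,5) = 35!/(35-5)! = 38955840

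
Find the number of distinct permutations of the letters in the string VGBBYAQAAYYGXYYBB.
17! / (2! × 5! × 1! × 1! × 1! × 4! × 3!) = 10291881600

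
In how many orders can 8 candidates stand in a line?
8! = 40320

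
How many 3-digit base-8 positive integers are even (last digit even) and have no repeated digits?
Last∈{0,2,4,6}. Last=0: 42. Last nonzero: 3×6×P(6,1) = 108. Total = 150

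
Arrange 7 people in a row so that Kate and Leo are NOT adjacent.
Total - adjacent = 7! - (7-1)!×2 = 5040 - 1440 = 3600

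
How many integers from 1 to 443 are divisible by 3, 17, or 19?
⌊443/3⌋+⌊443/17⌋+⌊443/19⌋ - ⌊443/51⌋-⌊443/57⌋-⌊443/323⌋ + ⌊443/969⌋ = 147+26+23 - 8-7-1 + 0 = 180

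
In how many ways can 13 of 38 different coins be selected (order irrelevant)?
C(38,13) = 38!/(13!×25!) = 5414950296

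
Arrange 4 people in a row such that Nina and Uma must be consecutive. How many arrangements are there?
Treat the 2 as one block: (4-2+1)! × 2! = 6 × 2 = 12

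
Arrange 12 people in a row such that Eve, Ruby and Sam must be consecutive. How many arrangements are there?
Treat the 3 as one block: (12-3+1)! × 3! = 3628800 × 6 = 21772800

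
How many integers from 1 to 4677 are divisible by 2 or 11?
⌊4677/2⌋ + ⌊4677/11⌋ - ⌊4677/22⌋ = 2338 + 425 - 212 = 2551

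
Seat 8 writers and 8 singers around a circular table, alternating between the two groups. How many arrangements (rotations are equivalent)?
Fix one of the writers: (8-1)! ways for the remaining writers, × 8! ways for the singers = 5040 × 40320 = 203212800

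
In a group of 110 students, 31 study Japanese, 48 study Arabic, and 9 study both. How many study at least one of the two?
|A∪B| = |A| + |B| - |A∩B| = 31 + 48 - 9 = 70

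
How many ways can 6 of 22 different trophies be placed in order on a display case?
P(22,6) = 22!/(22-6)! = 53721360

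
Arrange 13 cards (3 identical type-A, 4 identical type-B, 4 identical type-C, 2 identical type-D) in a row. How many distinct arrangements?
13! / (3! × 4! × 4! × 2!) = 900900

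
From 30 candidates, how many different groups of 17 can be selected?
C(30,17) = 30!/(17!×13!) = 119759850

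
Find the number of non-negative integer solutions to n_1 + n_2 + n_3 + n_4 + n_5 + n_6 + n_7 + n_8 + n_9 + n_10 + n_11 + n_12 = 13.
C(13+12-1, 12-1) = C(24, 11) = 2496144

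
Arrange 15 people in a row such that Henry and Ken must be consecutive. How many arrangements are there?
Treat the 2 as one block: (15-2+1)! × 2! = 87178291200 × 2 = 174356582400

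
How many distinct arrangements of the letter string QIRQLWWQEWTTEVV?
15! / (1! × 3! × 1! × 2! × 2! × 1! × 2! × 3!) = 4540536000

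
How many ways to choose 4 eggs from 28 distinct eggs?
C(28,4) = 28!/(4!×24!) = 20475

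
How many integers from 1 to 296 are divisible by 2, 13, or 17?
⌊296/2⌋+⌊296/13⌋+⌊296/17⌋ - ⌊296/26⌋-⌊296/34⌋-⌊296/221⌋ + ⌊296/442⌋ = 148+22+17 - 11-8-1 + 0 = 167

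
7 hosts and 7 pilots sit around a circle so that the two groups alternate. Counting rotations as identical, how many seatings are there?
Fix one of the hosts: (7-1)! ways for the remaining hosts, × 7! ways for the pilots = 720 × 5040 = 3628800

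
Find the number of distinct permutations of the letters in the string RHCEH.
5! / (1! × 1! × 2! × 1!) = 60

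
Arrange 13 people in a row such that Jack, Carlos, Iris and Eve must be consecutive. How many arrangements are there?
Treat the 4 as one block: (13-4+1)! × 4! = 3628800 × 24 = 87091200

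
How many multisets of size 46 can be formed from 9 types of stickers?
C(46+9-1, 9-1) = C(54, 8) = 1040465790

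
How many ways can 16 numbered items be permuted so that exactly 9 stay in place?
Choose the 9 fixed points C(16,9) = 11440, derange the rest: !7 = Σ_{j=0}^{7} (-1)^j·7!/j! = 5040 - 5040 + 2520 - 840 + 210 - 42 + 7 - 1 = 1854. Product = 11440 × 1854 = 21209760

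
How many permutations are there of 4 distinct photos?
4! = 24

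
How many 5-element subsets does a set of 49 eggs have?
C(49,5) = 49!/(5!×44!) = 1906884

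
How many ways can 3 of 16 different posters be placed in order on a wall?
P(16,3) = 16!/(16-3)! = 3360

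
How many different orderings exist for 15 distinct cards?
15! = 1307674368000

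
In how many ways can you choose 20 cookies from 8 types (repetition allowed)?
C(20+8-1, 8-1) = C(27, 7) = 888030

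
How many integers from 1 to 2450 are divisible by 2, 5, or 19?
⌊2450/2⌋+⌊2450/5⌋+⌊2450/19⌋ - ⌊2450/10⌋-⌊2450/38⌋-⌊2450/95⌋ + ⌊2450/190⌋ = 1225+490+128 - 245-64-25 + 12 = 1521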